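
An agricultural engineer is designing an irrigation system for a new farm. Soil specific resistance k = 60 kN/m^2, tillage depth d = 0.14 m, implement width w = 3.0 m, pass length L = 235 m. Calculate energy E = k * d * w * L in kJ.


E = k * d * w * L
  = 60 * 0.14 * 3.0 * 235
  = 5922 kJ


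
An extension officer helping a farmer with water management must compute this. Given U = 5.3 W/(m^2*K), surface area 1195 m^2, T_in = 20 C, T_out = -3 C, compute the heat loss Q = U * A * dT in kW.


dT = 20 - (-3) = 23 K
Q = U * A * dT
  = 5.3 * 1195 * 23
  = 145670.50 W = 145.67 kW


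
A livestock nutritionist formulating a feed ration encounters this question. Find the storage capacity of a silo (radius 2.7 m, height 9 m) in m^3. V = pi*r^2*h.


V = pi * r^2 * h
  = pi * 2.7^2 * 9
  = pi * 7.29 * 9
  = 206.12 m^3


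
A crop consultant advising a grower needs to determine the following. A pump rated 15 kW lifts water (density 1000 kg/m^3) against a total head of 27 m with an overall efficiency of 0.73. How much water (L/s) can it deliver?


Q = (P * 1000 * eta) / (rho * g * H)
  = (15 * 1000 * 0.73) / (1000 * 9.81 * 27)
  = 10950 / 264870
  = 0.04134 m^3/s = 41.34 L/s


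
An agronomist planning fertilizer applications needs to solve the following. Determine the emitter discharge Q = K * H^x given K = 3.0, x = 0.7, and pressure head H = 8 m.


Q = K * H^x
  = 3.0 * 8^0.7
  = 3.0 * 4.2871
  = 12.86 L/h


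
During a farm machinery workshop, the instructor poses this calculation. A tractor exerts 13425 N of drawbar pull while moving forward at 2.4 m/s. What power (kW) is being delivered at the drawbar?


P = F * v / 1000
  = 13425 * 2.4 / 1000
  = 32220 / 1000
  = 32.22 kW


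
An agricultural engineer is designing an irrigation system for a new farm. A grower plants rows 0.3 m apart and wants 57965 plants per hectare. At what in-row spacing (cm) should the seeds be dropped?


spacing = 10000 / (row_sp * density)
        = 10000 / (0.3 * 57965)
        = 10000 / 17389.50
        = 0.57506 m = 57.51 cm


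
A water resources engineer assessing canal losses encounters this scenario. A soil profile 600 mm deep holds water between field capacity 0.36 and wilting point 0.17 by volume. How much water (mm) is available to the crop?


AW = (FC - WP) * D
   = (0.36 - 0.17) * 600
   = 0.19 * 600
   = 114 mm


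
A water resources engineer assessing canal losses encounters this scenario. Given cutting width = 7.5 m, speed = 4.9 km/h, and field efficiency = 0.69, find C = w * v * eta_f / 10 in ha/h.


C = w * v * eta_f / 10
  = 7.5 * 4.9 * 0.69 / 10
  = 25.36 / 10
  = 2.54 ha/h


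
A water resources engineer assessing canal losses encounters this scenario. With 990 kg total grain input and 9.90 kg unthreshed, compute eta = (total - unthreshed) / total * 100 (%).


eta = (total - unthreshed) / total * 100
    = (990 - 9.90) / 990 * 100
    = 980.10 / 990 * 100
    = 99%


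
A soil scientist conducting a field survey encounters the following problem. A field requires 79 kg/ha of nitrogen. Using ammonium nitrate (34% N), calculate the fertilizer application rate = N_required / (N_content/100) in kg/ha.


Rate = N_required / (N_content / 100)
     = 79 / (34 / 100)
     = 79 / 0.34
     = 232.35 kg/ha


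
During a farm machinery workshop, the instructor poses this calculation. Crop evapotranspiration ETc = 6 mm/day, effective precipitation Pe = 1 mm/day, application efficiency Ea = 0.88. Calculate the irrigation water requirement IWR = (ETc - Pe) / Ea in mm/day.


IWR = (ETc - Pe) / Ea
    = (6 - 1) / 0.88
    = 5 / 0.88
    = 5.68 mm/day


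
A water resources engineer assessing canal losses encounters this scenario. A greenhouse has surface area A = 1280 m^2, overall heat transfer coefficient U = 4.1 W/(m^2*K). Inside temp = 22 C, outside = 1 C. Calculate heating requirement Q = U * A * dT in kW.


dT = 22 - (1) = 21 K
Q = U * A * dT
  = 4.1 * 1280 * 21
  = 110208 W = 110.21 kW


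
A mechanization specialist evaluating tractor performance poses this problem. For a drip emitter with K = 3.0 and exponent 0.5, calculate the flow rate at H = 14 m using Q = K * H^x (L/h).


Q = K * H^x
  = 3.0 * 14^0.5
  = 3.0 * 3.7417
  = 11.22 L/h


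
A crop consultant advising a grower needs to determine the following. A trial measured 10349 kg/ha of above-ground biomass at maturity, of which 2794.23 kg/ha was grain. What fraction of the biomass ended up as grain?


HI = grain_yield / biomass
   = 2794.23 / 10349
   = 0.27


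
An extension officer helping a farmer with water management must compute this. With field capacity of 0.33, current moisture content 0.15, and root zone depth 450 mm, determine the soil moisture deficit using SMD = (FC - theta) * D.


SMD = (FC - theta) * D
    = (0.33 - 0.15) * 450
    = 0.180 * 450
    = 81 mm


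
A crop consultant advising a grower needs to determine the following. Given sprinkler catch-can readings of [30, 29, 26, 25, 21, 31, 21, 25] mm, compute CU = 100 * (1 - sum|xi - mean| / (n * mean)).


xbar = 208 / 8 = 26
sum|xi - xbar| = 24
CU = 100 * (1 - 24 / (8 * 26))
   = 100 * (1 - 0.1154)
   = 88.46%


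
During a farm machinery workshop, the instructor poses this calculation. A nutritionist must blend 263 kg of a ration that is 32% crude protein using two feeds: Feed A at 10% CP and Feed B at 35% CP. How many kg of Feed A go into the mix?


parts_A = CP_b - target = 35 - 32 = 3
parts_B = target - CP_a = 32 - 10 = 22
total_parts = 3 + 22 = 25
Feed A = 263 * 3 / 25 = 31.56 kg
Feed B = 263 * 22 / 25 = 231.44 kg

31.56 kg


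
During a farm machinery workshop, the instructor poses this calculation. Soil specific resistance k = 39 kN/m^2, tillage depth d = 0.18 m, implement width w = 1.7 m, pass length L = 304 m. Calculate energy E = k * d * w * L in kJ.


E = k * d * w * L
  = 39 * 0.18 * 1.7 * 304
  = 3627.94 kJ


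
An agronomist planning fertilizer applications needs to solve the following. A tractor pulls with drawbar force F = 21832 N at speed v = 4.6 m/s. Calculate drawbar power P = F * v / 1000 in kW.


P = F * v / 1000
  = 21832 * 4.6 / 1000
  = 100427.20 / 1000
  = 100.43 kW


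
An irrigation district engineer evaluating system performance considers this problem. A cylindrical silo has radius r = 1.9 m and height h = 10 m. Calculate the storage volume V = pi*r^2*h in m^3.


V = pi * r^2 * h
  = pi * 1.9^2 * 10
  = pi * 3.61 * 10
  = 113.41 m^3


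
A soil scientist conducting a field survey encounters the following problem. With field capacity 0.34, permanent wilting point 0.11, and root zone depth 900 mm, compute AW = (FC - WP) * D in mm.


AW = (FC - WP) * D
   = (0.34 - 0.11) * 900
   = 0.23 * 900
   = 207 mm


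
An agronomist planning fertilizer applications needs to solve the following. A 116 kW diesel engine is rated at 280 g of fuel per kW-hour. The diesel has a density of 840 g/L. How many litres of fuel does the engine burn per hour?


FC = P * BSFC / rho_fuel
   = 116 * 280 / 840
   = 32480 / 840
   = 38.67 L/h


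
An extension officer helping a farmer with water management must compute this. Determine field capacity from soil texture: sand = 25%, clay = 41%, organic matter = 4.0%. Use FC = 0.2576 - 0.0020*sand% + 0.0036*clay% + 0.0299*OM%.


FC = 0.2576 - 0.0020*25 + 0.0036*41 + 0.0299*4.0
   = 0.2576 - 0.0500 + 0.1476 + 0.1196
   = 0.4748


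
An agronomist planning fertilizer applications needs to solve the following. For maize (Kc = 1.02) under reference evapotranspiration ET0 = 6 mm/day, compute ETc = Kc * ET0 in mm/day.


ETc = Kc * ET0
    = 1.02 * 6
    = 6.12 mm/day


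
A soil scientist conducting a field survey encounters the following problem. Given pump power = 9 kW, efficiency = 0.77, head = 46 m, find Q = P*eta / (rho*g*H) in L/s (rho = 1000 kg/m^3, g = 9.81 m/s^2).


Q = (P * 1000 * eta) / (rho * g * H)
  = (9 * 1000 * 0.77) / (1000 * 9.81 * 46)
  = 6930 / 451260
  = 0.01536 m^3/s = 15.36 L/s


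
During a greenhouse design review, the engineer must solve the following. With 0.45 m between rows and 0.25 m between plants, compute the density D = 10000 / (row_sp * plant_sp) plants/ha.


D = 10000 / (row_sp * plant_sp)
  = 10000 / (0.45 * 0.25)
  = 10000 / 0.1125
  = 88888.89 plants/ha


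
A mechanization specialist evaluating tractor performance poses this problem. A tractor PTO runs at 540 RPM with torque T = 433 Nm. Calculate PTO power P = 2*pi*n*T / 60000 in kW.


P = 2*pi*n*T / 60000
  = 2*pi * 540 * 433 / 60000
  = 1469134.39 / 60000
  = 24.49 kW


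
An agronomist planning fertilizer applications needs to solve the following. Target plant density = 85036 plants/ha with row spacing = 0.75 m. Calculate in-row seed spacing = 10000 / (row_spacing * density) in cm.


spacing = 10000 / (row_sp * density)
        = 10000 / (0.75 * 85036)
        = 10000 / 63777
        = 0.15680 m = 15.68 cm


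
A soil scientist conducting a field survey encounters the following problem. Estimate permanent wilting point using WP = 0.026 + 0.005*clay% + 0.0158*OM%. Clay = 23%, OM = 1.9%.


WP = 0.026 + 0.005*23 + 0.0158*1.9
   = 0.026 + 0.1150 + 0.0300
   = 0.1710


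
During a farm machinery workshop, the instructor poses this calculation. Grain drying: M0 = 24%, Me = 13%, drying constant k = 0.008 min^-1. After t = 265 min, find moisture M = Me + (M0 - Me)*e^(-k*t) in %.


M = Me + (M0 - Me) * e^(-k*t)
  = 13 + (24 - 13) * e^(-0.008*265)
  = 13 + 11 * e^(-2.120)
  = 13 + 11 * 0.12003
  = 13 + 1.3203
  = 14.32%


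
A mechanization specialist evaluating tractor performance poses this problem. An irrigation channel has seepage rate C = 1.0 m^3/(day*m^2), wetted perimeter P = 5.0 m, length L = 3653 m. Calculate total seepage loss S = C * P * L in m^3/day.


S = C * P * L
  = 1.0 * 5.0 * 3653
  = 18265 m^3/day


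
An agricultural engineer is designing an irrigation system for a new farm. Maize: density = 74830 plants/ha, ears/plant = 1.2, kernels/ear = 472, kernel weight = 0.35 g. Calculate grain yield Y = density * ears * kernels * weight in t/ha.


Y = density * ears * kernels * kw
  = 74830 * 1.2 * 472 * 0.35 g/ha
  = 14834299.20 g/ha
  = 14834.30 kg/ha = 14.83 t/ha


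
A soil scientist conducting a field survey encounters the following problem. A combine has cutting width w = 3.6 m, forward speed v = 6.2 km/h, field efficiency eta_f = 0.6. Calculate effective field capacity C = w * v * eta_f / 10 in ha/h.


C = w * v * eta_f / 10
  = 3.6 * 6.2 * 0.6 / 10
  = 13.39 / 10
  = 1.34 ha/h


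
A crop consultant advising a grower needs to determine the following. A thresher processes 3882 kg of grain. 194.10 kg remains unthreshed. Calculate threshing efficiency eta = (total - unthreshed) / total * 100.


eta = (total - unthreshed) / total * 100
    = (3882 - 194.10) / 3882 * 100
    = 3687.90 / 3882 * 100
    = 95%


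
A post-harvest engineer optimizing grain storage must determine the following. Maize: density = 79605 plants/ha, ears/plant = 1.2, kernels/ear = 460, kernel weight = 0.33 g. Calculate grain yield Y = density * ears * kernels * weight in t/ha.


Y = density * ears * kernels * kw
  = 79605 * 1.2 * 460 * 0.33 g/ha
  = 14500846.80 g/ha
  = 14500.85 kg/ha = 14.50 t/ha


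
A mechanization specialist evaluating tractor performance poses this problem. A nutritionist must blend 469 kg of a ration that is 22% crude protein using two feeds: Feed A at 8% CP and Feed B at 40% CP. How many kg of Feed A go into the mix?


parts_A = CP_b - target = 40 - 22 = 18
parts_B = target - CP_a = 22 - 8 = 14
total_parts = 18 + 14 = 32
Feed A = 469 * 18 / 32 = 263.81 kg
Feed B = 469 * 14 / 32 = 205.19 kg

263.81 kg


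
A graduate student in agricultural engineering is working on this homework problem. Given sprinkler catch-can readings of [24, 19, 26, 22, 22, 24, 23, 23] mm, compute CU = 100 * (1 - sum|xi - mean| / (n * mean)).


xbar = 183 / 8 = 22.875
sum|xi - xbar| = 11.250
CU = 100 * (1 - 11.250 / (8 * 22.875))
   = 100 * (1 - 0.0615)
   = 93.85%


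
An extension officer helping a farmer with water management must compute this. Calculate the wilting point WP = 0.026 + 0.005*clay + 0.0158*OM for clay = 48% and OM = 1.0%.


WP = 0.026 + 0.005*48 + 0.0158*1.0
   = 0.026 + 0.2400 + 0.0158
   = 0.2818


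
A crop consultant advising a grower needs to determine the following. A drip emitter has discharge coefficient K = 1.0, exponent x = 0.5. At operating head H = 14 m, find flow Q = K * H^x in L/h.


Q = K * H^x
  = 1.0 * 14^0.5
  = 1.0 * 3.7417
  = 3.74 L/h


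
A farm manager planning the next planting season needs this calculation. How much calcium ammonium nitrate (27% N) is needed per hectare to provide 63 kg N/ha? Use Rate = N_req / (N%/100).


Rate = N_required / (N_content / 100)
     = 63 / (27 / 100)
     = 63 / 0.27
     = 233.33 kg/ha


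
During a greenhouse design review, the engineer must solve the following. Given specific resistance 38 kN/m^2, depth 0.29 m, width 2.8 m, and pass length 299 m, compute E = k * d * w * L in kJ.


E = k * d * w * L
  = 38 * 0.29 * 2.8 * 299
  = 9225.94 kJ


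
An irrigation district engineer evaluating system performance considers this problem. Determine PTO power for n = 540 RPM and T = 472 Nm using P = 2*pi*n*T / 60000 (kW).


P = 2*pi*n*T / 60000
  = 2*pi * 540 * 472 / 60000
  = 1601458.27 / 60000
  = 26.69 kW


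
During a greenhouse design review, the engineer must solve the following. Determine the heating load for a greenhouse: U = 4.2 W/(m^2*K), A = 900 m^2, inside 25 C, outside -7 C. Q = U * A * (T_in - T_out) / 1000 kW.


dT = 25 - (-7) = 32 K
Q = U * A * dT
  = 4.2 * 900 * 32
  = 120960 W = 120.96 kW


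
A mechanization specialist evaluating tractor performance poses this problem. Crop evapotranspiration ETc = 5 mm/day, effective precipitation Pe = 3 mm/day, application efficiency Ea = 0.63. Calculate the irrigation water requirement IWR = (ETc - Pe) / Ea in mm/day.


IWR = (ETc - Pe) / Ea
    = (5 - 3) / 0.63
    = 2 / 0.63
    = 3.17 mm/day


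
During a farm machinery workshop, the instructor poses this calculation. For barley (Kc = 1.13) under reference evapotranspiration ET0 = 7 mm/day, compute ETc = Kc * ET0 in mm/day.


ETc = Kc * ET0
    = 1.13 * 7
    = 7.91 mm/day


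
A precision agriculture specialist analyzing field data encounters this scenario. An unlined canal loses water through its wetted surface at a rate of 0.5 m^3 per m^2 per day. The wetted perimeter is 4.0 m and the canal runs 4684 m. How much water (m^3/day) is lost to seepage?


S = C * P * L
  = 0.5 * 4.0 * 4684
  = 9368 m^3/day


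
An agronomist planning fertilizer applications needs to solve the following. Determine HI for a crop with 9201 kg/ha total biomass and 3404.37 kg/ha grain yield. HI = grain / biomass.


HI = grain_yield / biomass
   = 3404.37 / 9201
   = 0.37


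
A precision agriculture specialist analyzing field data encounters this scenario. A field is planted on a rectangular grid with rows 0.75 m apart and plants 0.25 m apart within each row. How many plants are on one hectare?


D = 10000 / (row_sp * plant_sp)
  = 10000 / (0.75 * 0.25)
  = 10000 / 0.1875
  = 53333.33 plants/ha


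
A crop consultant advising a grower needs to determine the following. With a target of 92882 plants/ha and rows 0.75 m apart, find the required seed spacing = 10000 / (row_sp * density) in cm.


spacing = 10000 / (row_sp * density)
        = 10000 / (0.75 * 92882)
        = 10000 / 69661.50
        = 0.14355 m = 14.36 cm


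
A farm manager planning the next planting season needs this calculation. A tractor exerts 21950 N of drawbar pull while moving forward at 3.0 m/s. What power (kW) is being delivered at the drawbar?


P = F * v / 1000
  = 21950 * 3.0 / 1000
  = 65850 / 1000
  = 65.85 kW


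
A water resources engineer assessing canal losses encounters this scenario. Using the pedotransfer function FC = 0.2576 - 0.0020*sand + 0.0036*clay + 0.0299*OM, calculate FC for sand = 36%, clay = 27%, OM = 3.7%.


FC = 0.2576 - 0.0020*36 + 0.0036*27 + 0.0299*3.7
   = 0.2576 - 0.0720 + 0.0972 + 0.1106
   = 0.3934


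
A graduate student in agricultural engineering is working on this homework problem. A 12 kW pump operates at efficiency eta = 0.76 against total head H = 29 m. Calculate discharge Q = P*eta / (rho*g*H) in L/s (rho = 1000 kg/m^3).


Q = (P * 1000 * eta) / (rho * g * H)
  = (12 * 1000 * 0.76) / (1000 * 9.81 * 29)
  = 9120 / 284490
  = 0.03206 m^3/s = 32.06 L/s


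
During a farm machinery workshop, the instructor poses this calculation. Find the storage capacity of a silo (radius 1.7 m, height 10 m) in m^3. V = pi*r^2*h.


V = pi * r^2 * h
  = pi * 1.7^2 * 10
  = pi * 2.89 * 10
  = 90.79 m^3


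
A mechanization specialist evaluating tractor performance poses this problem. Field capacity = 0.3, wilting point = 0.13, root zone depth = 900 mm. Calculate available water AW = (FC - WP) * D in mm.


AW = (FC - WP) * D
   = (0.3 - 0.13) * 900
   = 0.17 * 900
   = 153 mm


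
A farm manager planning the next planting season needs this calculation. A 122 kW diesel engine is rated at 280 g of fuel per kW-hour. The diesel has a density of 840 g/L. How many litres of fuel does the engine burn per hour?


FC = P * BSFC / rho_fuel
   = 122 * 280 / 840
   = 34160 / 840
   = 40.67 L/h


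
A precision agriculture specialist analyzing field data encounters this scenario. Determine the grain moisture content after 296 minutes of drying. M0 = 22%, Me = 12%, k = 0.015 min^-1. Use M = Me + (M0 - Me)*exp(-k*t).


M = Me + (M0 - Me) * e^(-k*t)
  = 12 + (22 - 12) * e^(-0.015*296)
  = 12 + 10 * e^(-4.440)
  = 12 + 10 * 0.01180
  = 12 + 0.1180
  = 12.12%


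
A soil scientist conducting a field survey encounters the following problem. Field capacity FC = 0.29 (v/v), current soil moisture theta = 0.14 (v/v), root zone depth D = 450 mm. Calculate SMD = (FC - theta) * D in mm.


SMD = (FC - theta) * D
    = (0.29 - 0.14) * 450
    = 0.150 * 450
    = 67.50 mm


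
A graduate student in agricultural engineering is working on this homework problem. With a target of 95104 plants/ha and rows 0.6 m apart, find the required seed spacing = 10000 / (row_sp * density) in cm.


spacing = 10000 / (row_sp * density)
        = 10000 / (0.6 * 95104)
        = 10000 / 57062.40
        = 0.17525 m = 17.52 cm


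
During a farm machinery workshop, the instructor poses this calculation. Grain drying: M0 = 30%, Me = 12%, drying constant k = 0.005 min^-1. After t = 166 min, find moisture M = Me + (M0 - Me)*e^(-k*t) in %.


M = Me + (M0 - Me) * e^(-k*t)
  = 12 + (30 - 12) * e^(-0.005*166)
  = 12 + 18 * e^(-0.830)
  = 12 + 18 * 0.43605
  = 12 + 7.8489
  = 19.85%


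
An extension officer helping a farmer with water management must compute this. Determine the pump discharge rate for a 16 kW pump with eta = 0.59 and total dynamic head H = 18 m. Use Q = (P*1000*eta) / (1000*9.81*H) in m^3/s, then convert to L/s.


Q = (P * 1000 * eta) / (rho * g * H)
  = (16 * 1000 * 0.59) / (1000 * 9.81 * 18)
  = 9440 / 176580
  = 0.05346 m^3/s = 53.46 L/s


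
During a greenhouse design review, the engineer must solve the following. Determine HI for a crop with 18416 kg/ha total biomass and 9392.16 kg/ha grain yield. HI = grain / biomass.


HI = grain_yield / biomass
   = 9392.16 / 18416
   = 0.51


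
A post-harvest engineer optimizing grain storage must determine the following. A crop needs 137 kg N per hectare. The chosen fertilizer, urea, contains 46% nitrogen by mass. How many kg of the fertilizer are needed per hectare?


Rate = N_required / (N_content / 100)
     = 137 / (46 / 100)
     = 137 / 0.46
     = 297.83 kg/ha


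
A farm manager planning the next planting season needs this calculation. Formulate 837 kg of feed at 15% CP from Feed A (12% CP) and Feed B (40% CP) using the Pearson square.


parts_A = CP_b - target = 40 - 15 = 25
parts_B = target - CP_a = 15 - 12 = 3
total_parts = 25 + 3 = 28
Feed A = 837 * 25 / 28 = 747.32 kg
Feed B = 837 * 3 / 28 = 89.68 kg

747.32 kg


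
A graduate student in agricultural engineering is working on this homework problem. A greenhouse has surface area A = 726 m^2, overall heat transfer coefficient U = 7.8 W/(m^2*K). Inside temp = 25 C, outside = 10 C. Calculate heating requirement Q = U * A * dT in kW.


dT = 25 - (10) = 15 K
Q = U * A * dT
  = 7.8 * 726 * 15
  = 84942 W = 84.94 kW


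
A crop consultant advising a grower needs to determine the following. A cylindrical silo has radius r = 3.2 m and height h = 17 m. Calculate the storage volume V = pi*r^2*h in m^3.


V = pi * r^2 * h
  = pi * 3.2^2 * 17
  = pi * 10.24 * 17
  = 546.89 m^3


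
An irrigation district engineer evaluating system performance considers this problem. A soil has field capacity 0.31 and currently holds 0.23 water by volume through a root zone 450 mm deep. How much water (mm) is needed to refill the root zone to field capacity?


SMD = (FC - theta) * D
    = (0.31 - 0.23) * 450
    = 0.080 * 450
    = 36 mm


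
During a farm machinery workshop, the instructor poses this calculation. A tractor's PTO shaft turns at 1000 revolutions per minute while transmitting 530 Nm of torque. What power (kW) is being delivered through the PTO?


P = 2*pi*n*T / 60000
  = 2*pi * 1000 * 530 / 60000
  = 3330088.21 / 60000
  = 55.50 kW


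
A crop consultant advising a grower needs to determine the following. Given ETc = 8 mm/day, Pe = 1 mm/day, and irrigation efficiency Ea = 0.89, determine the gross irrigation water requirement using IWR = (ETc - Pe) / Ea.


IWR = (ETc - Pe) / Ea
    = (8 - 1) / 0.89
    = 7 / 0.89
    = 7.87 mm/day


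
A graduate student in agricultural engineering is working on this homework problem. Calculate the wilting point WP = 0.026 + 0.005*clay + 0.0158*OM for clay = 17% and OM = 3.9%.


WP = 0.026 + 0.005*17 + 0.0158*3.9
   = 0.026 + 0.0850 + 0.0616
   = 0.1726


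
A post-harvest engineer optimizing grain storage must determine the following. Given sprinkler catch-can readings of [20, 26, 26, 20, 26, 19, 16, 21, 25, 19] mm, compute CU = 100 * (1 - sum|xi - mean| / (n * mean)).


xbar = 218 / 10 = 21.800
sum|xi - xbar| = 31.600
CU = 100 * (1 - 31.600 / (10 * 21.800))
   = 100 * (1 - 0.1450)
   = 85.50%


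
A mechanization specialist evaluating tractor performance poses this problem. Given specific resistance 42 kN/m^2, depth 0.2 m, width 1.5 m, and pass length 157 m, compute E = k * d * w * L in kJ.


E = k * d * w * L
  = 42 * 0.2 * 1.5 * 157
  = 1978.20 kJ


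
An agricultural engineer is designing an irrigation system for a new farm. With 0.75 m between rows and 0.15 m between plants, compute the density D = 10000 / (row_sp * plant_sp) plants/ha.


D = 10000 / (row_sp * plant_sp)
  = 10000 / (0.75 * 0.15)
  = 10000 / 0.1125
  = 88888.89 plants/ha


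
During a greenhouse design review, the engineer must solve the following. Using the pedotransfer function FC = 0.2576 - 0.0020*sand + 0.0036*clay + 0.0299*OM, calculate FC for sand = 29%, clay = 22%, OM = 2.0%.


FC = 0.2576 - 0.0020*29 + 0.0036*22 + 0.0299*2.0
   = 0.2576 - 0.0580 + 0.0792 + 0.0598
   = 0.3386


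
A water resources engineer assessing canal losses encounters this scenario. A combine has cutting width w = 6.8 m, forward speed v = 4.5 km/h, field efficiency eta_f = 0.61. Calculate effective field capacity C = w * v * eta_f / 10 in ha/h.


C = w * v * eta_f / 10
  = 6.8 * 4.5 * 0.61 / 10
  = 18.67 / 10
  = 1.87 ha/h


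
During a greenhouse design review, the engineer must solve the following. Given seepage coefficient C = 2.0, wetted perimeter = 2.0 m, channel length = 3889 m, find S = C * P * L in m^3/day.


S = C * P * L
  = 2.0 * 2.0 * 3889
  = 15556 m^3/day


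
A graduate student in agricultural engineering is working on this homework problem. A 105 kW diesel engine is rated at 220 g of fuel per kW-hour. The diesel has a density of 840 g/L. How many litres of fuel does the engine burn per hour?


FC = P * BSFC / rho_fuel
   = 105 * 220 / 840
   = 23100 / 840
   = 27.50 L/h


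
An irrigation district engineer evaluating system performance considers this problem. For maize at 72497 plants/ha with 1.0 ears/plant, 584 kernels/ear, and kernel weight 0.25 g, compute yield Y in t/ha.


Y = density * ears * kernels * kw
  = 72497 * 1.0 * 584 * 0.25 g/ha
  = 10584562 g/ha
  = 10584.56 kg/ha = 10.58 t/ha


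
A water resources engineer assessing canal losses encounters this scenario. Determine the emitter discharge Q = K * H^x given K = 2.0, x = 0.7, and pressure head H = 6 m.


Q = K * H^x
  = 2.0 * 6^0.7
  = 2.0 * 3.5051
  = 7.01 L/h


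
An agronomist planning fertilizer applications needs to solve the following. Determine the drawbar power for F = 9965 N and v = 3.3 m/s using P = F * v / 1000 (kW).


P = F * v / 1000
  = 9965 * 3.3 / 1000
  = 32884.50 / 1000
  = 32.88 kW


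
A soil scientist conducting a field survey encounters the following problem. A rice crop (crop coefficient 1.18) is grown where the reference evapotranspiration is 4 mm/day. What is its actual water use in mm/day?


ETc = Kc * ET0
    = 1.18 * 4
    = 4.72 mm/day


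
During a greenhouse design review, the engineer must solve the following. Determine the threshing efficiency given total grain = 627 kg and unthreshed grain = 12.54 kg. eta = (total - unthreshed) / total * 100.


eta = (total - unthreshed) / total * 100
    = (627 - 12.54) / 627 * 100
    = 614.46 / 627 * 100
    = 98%


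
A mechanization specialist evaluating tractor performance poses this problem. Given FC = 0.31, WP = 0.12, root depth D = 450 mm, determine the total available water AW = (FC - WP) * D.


AW = (FC - WP) * D
   = (0.31 - 0.12) * 450
   = 0.19 * 450
   = 85.50 mm


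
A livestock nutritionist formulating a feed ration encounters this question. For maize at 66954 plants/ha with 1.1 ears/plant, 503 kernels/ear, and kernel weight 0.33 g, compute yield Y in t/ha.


Y = density * ears * kernels * kw
  = 66954 * 1.1 * 503 * 0.33 g/ha
  = 12225063.91 g/ha
  = 12225.06 kg/ha = 12.23 t/ha


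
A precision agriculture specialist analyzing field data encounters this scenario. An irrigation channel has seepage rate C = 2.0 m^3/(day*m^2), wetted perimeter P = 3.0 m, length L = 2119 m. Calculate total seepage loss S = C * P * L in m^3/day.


S = C * P * L
  = 2.0 * 3.0 * 2119
  = 12714 m^3/day


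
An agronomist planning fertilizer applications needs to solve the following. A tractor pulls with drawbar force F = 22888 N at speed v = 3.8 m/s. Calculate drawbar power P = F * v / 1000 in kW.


P = F * v / 1000
  = 22888 * 3.8 / 1000
  = 86974.40 / 1000
  = 86.97 kW


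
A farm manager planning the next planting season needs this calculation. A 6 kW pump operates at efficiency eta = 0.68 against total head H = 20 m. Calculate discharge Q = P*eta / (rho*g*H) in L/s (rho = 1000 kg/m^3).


Q = (P * 1000 * eta) / (rho * g * H)
  = (6 * 1000 * 0.68) / (1000 * 9.81 * 20)
  = 4080 / 196200
  = 0.02080 m^3/s = 20.80 L/s


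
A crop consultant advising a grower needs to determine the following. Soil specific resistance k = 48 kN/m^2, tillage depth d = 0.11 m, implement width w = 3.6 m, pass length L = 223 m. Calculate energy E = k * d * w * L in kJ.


E = k * d * w * L
  = 48 * 0.11 * 3.6 * 223
  = 4238.78 kJ


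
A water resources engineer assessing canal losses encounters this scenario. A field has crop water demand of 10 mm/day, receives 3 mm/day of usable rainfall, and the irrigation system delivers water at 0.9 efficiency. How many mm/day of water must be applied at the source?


IWR = (ETc - Pe) / Ea
    = (10 - 3) / 0.9
    = 7 / 0.9
    = 7.78 mm/day


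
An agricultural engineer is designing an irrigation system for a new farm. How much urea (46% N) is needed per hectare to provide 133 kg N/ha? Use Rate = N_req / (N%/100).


Rate = N_required / (N_content / 100)
     = 133 / (46 / 100)
     = 133 / 0.46
     = 289.13 kg/ha


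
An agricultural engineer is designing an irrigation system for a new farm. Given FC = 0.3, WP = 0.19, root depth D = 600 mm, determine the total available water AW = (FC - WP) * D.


AW = (FC - WP) * D
   = (0.3 - 0.19) * 600
   = 0.11 * 600
   = 66 mm


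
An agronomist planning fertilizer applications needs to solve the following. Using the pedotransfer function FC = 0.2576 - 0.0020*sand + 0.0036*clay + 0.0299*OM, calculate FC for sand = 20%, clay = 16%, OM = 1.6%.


FC = 0.2576 - 0.0020*20 + 0.0036*16 + 0.0299*1.6
   = 0.2576 - 0.0400 + 0.0576 + 0.0478
   = 0.3230


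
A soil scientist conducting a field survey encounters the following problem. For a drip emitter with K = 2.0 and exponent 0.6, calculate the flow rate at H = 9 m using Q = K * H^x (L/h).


Q = K * H^x
  = 2.0 * 9^0.6
  = 2.0 * 3.7372
  = 7.47 L/h


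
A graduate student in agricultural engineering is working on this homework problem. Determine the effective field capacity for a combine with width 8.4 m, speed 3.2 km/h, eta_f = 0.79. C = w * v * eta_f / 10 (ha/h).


C = w * v * eta_f / 10
  = 8.4 * 3.2 * 0.79 / 10
  = 21.24 / 10
  = 2.12 ha/h


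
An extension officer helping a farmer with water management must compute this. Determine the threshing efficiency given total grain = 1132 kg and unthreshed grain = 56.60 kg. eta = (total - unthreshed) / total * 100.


eta = (total - unthreshed) / total * 100
    = (1132 - 56.60) / 1132 * 100
    = 1075.40 / 1132 * 100
    = 95%


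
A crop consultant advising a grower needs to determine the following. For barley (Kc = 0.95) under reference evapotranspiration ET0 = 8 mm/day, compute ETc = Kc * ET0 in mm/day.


ETc = Kc * ET0
    = 0.95 * 8
    = 7.60 mm/day


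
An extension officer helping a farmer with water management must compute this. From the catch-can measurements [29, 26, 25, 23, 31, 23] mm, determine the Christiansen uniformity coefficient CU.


xbar = 157 / 6 = 26.167
sum|xi - xbar| = 15.333
CU = 100 * (1 - 15.333 / (6 * 26.167))
   = 100 * (1 - 0.0977)
   = 90.23%


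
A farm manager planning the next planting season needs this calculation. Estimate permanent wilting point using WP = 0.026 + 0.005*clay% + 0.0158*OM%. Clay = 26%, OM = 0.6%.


WP = 0.026 + 0.005*26 + 0.0158*0.6
   = 0.026 + 0.1300 + 0.0095
   = 0.1655


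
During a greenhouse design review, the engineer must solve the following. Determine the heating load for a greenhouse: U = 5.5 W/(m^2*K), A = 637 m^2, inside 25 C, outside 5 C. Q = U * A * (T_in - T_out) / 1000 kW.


dT = 25 - (5) = 20 K
Q = U * A * dT
  = 5.5 * 637 * 20
  = 70070 W = 70.07 kW


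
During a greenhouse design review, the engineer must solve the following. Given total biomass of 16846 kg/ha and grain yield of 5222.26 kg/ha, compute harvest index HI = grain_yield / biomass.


HI = grain_yield / biomass
   = 5222.26 / 16846
   = 0.31


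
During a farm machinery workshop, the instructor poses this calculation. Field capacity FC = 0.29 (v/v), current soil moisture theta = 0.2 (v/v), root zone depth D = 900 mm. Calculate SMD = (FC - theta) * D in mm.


SMD = (FC - theta) * D
    = (0.29 - 0.2) * 900
    = 0.090 * 900
    = 81 mm


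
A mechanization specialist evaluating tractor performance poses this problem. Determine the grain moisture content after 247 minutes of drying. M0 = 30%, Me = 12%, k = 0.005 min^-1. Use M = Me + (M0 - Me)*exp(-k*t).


M = Me + (M0 - Me) * e^(-k*t)
  = 12 + (30 - 12) * e^(-0.005*247)
  = 12 + 18 * e^(-1.235)
  = 12 + 18 * 0.29083
  = 12 + 5.2350
  = 17.24%


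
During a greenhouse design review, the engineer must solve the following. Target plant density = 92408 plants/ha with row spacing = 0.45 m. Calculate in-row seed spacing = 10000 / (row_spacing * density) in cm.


spacing = 10000 / (row_sp * density)
        = 10000 / (0.45 * 92408)
        = 10000 / 41583.60
        = 0.24048 m = 24.05 cm


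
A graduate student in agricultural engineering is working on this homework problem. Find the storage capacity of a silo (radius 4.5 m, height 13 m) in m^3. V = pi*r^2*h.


V = pi * r^2 * h
  = pi * 4.5^2 * 13
  = pi * 20.25 * 13
  = 827.02 m^3


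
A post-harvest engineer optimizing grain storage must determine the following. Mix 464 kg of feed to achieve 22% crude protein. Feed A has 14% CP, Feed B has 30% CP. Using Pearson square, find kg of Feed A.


parts_A = CP_b - target = 30 - 22 = 8
parts_B = target - CP_a = 22 - 14 = 8
total_parts = 8 + 8 = 16
Feed A = 464 * 8 / 16 = 232 kg
Feed B = 464 * 8 / 16 = 232 kg


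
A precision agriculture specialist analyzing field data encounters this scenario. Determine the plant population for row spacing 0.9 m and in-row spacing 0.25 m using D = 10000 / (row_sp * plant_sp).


D = 10000 / (row_sp * plant_sp)
  = 10000 / (0.9 * 0.25)
  = 10000 / 0.2250
  = 44444.44 plants/ha


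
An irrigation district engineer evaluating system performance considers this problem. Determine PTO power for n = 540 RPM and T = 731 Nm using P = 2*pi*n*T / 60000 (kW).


P = 2*pi*n*T / 60000
  = 2*pi * 540 * 731 / 60000
  = 2480224.57 / 60000
  = 41.34 kW


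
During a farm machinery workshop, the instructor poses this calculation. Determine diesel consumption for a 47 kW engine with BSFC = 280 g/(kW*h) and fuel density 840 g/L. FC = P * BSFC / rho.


FC = P * BSFC / rho_fuel
   = 47 * 280 / 840
   = 13160 / 840
   = 15.67 L/h


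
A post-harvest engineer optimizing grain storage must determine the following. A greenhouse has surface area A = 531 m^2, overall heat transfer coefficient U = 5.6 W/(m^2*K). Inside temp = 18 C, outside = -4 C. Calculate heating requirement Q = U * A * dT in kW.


dT = 18 - (-4) = 22 K
Q = U * A * dT
  = 5.6 * 531 * 22
  = 65419.20 W = 65.42 kW


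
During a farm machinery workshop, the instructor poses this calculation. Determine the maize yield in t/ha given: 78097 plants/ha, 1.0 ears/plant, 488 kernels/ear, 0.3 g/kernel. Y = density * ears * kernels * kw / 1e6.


Y = density * ears * kernels * kw
  = 78097 * 1.0 * 488 * 0.3 g/ha
  = 11433400.80 g/ha
  = 11433.40 kg/ha = 11.43 t/ha


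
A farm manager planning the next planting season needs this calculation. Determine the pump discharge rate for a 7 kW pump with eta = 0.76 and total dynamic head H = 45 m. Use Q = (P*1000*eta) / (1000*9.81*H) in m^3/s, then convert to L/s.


Q = (P * 1000 * eta) / (rho * g * H)
  = (7 * 1000 * 0.76) / (1000 * 9.81 * 45)
  = 5320 / 441450
  = 0.01205 m^3/s = 12.05 L/s


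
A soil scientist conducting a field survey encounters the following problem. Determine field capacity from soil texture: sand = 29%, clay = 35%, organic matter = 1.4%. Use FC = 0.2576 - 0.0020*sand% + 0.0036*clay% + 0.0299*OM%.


FC = 0.2576 - 0.0020*29 + 0.0036*35 + 0.0299*1.4
   = 0.2576 - 0.0580 + 0.1260 + 0.0419
   = 0.3675


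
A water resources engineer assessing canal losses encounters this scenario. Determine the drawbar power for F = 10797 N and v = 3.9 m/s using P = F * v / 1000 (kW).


P = F * v / 1000
  = 10797 * 3.9 / 1000
  = 42108.30 / 1000
  = 42.11 kW


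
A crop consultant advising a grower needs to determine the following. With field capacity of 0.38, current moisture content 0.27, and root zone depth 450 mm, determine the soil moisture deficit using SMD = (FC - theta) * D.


SMD = (FC - theta) * D
    = (0.38 - 0.27) * 450
    = 0.110 * 450
    = 49.50 mm


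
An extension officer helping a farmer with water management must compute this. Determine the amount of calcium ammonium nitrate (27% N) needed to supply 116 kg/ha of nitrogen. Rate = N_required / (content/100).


Rate = N_required / (N_content / 100)
     = 116 / (27 / 100)
     = 116 / 0.27
     = 429.63 kg/ha


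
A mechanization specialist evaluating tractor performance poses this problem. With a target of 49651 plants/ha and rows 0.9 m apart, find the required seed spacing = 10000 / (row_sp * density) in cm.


spacing = 10000 / (row_sp * density)
        = 10000 / (0.9 * 49651)
        = 10000 / 44685.90
        = 0.22378 m = 22.38 cm


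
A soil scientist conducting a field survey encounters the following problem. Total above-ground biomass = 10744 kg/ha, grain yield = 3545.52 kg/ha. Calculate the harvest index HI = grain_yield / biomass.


HI = grain_yield / biomass
   = 3545.52 / 10744
   = 0.33


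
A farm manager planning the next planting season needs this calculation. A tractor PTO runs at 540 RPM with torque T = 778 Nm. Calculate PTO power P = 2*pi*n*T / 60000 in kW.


P = 2*pi*n*T / 60000
  = 2*pi * 540 * 778 / 60000
  = 2639691.81 / 60000
  = 43.99 kW


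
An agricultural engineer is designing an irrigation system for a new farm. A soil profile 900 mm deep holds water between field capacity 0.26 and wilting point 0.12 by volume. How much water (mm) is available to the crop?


AW = (FC - WP) * D
   = (0.26 - 0.12) * 900
   = 0.14 * 900
   = 126 mm


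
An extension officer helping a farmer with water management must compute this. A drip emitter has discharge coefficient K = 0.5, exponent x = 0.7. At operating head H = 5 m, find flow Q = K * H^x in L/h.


Q = K * H^x
  = 0.5 * 5^0.7
  = 0.5 * 3.0852
  = 1.54 L/h


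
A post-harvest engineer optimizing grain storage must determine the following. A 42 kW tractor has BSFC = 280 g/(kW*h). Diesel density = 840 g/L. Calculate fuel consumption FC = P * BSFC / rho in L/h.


FC = P * BSFC / rho_fuel
   = 42 * 280 / 840
   = 11760 / 840
   = 14 L/h


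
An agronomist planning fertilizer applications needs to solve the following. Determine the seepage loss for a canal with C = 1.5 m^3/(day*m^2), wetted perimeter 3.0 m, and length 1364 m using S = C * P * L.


S = C * P * L
  = 1.5 * 3.0 * 1364
  = 6138 m^3/day


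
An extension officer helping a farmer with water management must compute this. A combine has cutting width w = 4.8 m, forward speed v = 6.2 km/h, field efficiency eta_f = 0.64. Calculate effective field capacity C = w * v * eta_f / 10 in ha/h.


C = w * v * eta_f / 10
  = 4.8 * 6.2 * 0.64 / 10
  = 19.05 / 10
  = 1.90 ha/h


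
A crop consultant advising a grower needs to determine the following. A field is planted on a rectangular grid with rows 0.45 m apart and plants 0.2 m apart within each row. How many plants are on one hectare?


D = 10000 / (row_sp * plant_sp)
  = 10000 / (0.45 * 0.2)
  = 10000 / 0.0900
  = 111111.11 plants/ha


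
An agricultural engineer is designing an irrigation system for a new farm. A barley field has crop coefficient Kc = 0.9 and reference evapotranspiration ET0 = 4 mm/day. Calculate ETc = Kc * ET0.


ETc = Kc * ET0
    = 0.9 * 4
    = 3.60 mm/day


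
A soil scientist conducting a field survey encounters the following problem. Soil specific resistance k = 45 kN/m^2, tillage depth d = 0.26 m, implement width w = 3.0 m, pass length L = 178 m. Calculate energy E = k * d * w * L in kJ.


E = k * d * w * L
  = 45 * 0.26 * 3.0 * 178
  = 6247.80 kJ


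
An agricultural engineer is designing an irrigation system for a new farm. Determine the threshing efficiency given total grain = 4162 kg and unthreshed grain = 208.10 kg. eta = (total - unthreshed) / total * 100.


eta = (total - unthreshed) / total * 100
    = (4162 - 208.10) / 4162 * 100
    = 3953.90 / 4162 * 100
    = 95%


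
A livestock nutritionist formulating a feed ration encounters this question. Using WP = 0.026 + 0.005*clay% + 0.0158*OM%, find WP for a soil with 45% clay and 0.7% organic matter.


WP = 0.026 + 0.005*45 + 0.0158*0.7
   = 0.026 + 0.2250 + 0.0111
   = 0.2621


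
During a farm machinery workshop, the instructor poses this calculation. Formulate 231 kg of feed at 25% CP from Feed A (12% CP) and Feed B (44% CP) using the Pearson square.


parts_A = CP_b - target = 44 - 25 = 19
parts_B = target - CP_a = 25 - 12 = 13
total_parts = 19 + 13 = 32
Feed A = 231 * 19 / 32 = 137.16 kg
Feed B = 231 * 13 / 32 = 93.84 kg

137.16 kg
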